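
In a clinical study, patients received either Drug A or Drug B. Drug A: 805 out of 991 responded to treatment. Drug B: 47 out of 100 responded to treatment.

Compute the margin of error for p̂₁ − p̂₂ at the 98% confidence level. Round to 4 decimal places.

0.1196

p̂₁ = 805/991 = 0.8123 and p̂₂ = 47/100 = 0.4700.
SE₁ = √(p̂₁(1−p̂₁)/n₁) = √(0.8123·0.1877/991) = 0.01240; SE₂ = √(0.4700·0.5300/100) = 0.04991.
Independent samples: SE of the difference = √(SE₁² + SE₂²) = √(0.00015376 + 0.0024910081) = 0.05143.
z* for 98% confidence is 2.326, so the margin of error is 2.326 × 0.05143 = 0.11963.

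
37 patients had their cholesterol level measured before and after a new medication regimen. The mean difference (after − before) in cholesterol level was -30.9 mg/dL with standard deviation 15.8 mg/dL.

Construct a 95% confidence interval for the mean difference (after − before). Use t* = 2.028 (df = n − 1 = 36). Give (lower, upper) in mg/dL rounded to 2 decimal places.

Paired design: SE = s_d/√n = 15.8/√37 = 2.5975.
t* = 2.028; margin of error = 2.028 × 2.5975 = 5.2677.
-30.9 ± 5.2677 → (-36.17, -25.63).

(-36.17, -25.63)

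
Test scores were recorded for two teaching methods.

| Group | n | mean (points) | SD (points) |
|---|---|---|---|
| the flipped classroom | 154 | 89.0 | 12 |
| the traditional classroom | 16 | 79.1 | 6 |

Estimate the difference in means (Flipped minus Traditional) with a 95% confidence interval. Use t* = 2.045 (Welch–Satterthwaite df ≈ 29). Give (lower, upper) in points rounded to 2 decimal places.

(6.25, 13.55)

SE₁ = s₁/√n₁ = 12/√154 = 0.9670; SE₂ = 6/√16 = 1.5000.
Independent samples, unequal variances: SE_diff = √(SE₁² + SE₂²) = √(0.935089 + 2.25) = 1.7847.
t* = 2.045, so margin of error = 2.045 × 1.7847 = 3.6497.
Difference in means = 89.0 − 79.1 = 9.9000.
9.9000 ± 3.6497 → (6.25, 13.55).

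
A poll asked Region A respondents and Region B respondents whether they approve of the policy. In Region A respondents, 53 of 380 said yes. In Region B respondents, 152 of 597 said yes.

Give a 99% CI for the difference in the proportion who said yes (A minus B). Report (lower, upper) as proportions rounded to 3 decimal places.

p̂₁ = 53/380 = 0.1395 and p̂₂ = 152/597 = 0.2546.
SE₁ = √(p̂₁(1−p̂₁)/n₁) = √(0.1395·0.8605/380) = 0.01777; SE₂ = √(0.2546·0.7454/597) = 0.01783.
Independent samples: SE of the difference = √(SE₁² + SE₂²) = √(0.0003157729 + 0.0003179089) = 0.02517.
z* for 99% confidence is 2.576, so the margin of error is 2.576 × 0.02517 = 0.06484.
Point estimate p̂₁ − p̂₂ = 0.1395 − 0.2546 = -0.1151.
-0.1151 ± 0.06484 → (-0.180, -0.050).

(-0.180, -0.050)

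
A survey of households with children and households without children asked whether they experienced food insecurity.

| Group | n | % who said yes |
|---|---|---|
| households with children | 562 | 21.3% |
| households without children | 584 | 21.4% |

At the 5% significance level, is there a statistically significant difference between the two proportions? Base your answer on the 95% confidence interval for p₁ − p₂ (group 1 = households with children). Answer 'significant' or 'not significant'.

SE₁ = √(p̂₁(1−p̂₁)/n₁) = √(0.2130·0.7870/562) = 0.01727; SE₂ = √(0.2140·0.7860/584) = 0.01697.
Independent samples: SE of the difference = √(SE₁² + SE₂²) = √(0.0002982529 + 0.0002879809) = 0.02421.
z* for 95% confidence is 1.960, so the margin of error is 1.960 × 0.02421 = 0.04745.
Point estimate p̂₁ − p̂₂ = 0.2130 − 0.2140 = -0.0010.
-0.0010 ± 0.04745 → (-0.04845, 0.04645).
The interval (-0.04845, 0.04645) contains 0, so the difference is not significant.

not significant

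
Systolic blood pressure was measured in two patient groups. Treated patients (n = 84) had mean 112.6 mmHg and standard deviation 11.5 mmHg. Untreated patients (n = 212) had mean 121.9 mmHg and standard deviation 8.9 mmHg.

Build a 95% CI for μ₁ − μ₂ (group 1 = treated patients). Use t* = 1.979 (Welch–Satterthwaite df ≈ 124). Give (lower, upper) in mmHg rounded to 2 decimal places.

Standard errors of each mean: 11.5/√84 = 1.2548 and 8.9/√212 = 0.6113.
SE(x̄₁ − x̄₂) = √(1.2548² + 0.6113²) = 1.3958 for independent samples with unequal variances.
With t* = 1.979, the margin is 1.979 × 1.3958 = 2.7623.
x̄₁ − x̄₂ = 112.6 − 121.9 = -9.3000; the interval is -9.3000 ± 2.7623 = (-12.06, -6.54).

(-12.06, -6.54)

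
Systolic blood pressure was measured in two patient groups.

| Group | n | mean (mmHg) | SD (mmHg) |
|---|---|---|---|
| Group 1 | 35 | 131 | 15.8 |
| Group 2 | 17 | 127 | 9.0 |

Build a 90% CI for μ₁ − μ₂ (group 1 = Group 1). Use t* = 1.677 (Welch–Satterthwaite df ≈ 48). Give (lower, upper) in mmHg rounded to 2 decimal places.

(-1.78, 9.78)

Standard errors of each mean: 15.8/√35 = 2.6707 and 9.0/√17 = 2.1828.
SE(x̄₁ − x̄₂) = √(2.6707² + 2.1828²) = 3.4492 for independent samples with unequal variances.
With t* = 1.677, the margin is 1.677 × 3.4492 = 5.7843.
x̄₁ − x̄₂ = 131 − 127 = 4.0000; the interval is 4.0000 ± 5.7843 = (-1.78, 9.78).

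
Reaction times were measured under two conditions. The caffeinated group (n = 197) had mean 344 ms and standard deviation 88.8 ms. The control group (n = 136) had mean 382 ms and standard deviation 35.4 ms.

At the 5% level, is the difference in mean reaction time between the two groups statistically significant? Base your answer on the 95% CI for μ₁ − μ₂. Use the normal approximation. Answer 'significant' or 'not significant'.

significant

Per-group SEs: s₁/√n₁ = 88.8/√197 = 6.3267, s₂/√n₂ = 35.4/√136 = 3.0355.
Unpooled SE of the difference: √(40.02713289 + 9.21426025) = 7.0172.
Margin of error = z* · SE = 1.960 × 7.0172 = 13.7537.
x̄₁ − x̄₂ = 344 − 382 = -38.0000.
CI: -38.0000 ± 13.7537 = (-51.7537, -24.2463).
The interval (-51.7537, -24.2463) does not contain 0, so the difference is significant.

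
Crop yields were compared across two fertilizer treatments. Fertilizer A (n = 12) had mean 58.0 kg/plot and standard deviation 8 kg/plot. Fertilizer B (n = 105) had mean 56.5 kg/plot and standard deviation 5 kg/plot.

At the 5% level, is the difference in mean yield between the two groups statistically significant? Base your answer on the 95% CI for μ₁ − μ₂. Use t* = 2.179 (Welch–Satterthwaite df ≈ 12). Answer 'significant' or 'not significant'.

not significant

SE₁ = s₁/√n₁ = 8/√12 = 2.3094; SE₂ = 5/√105 = 0.4880.
Independent samples, unequal variances: SE_diff = √(SE₁² + SE₂²) = √(5.33332836 + 0.238144) = 2.3604.
t* = 2.179, so margin of error = 2.179 × 2.3604 = 5.1433.
Difference in means = 58.0 − 56.5 = 1.5000.
1.5000 ± 5.1433 → (-3.6433, 6.6433).
The interval (-3.6433, 6.6433) contains 0, so the difference is not significant.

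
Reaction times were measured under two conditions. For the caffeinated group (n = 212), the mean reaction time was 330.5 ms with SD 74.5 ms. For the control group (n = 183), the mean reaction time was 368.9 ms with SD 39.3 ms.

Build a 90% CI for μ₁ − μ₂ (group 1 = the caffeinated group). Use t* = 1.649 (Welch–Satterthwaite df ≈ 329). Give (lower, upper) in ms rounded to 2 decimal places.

(-48.10, -28.70)

SE₁ = s₁/√n₁ = 74.5/√212 = 5.1167; SE₂ = 39.3/√183 = 2.9051.
Independent samples, unequal variances: SE_diff = √(SE₁² + SE₂²) = √(26.18061889 + 8.43960601) = 5.8839.
t* = 1.649, so margin of error = 1.649 × 5.8839 = 9.7026.
Difference in means = 330.5 − 368.9 = -38.4000.
-38.4000 ± 9.7026 → (-48.10, -28.70).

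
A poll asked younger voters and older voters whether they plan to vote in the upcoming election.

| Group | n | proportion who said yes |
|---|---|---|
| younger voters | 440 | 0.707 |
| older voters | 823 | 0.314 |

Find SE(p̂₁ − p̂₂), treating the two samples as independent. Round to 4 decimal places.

0.0271

The two standard errors are √(0.7070×0.2930/440) = 0.02170 and √(0.3140×0.6860/823) = 0.01618.
Because the samples are independent, SE_diff = √(0.02170² + 0.01618²) = 0.02707.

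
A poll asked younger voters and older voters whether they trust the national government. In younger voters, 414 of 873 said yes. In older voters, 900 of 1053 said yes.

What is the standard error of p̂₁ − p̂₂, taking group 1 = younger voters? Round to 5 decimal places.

First, p̂₁ = 414/873 = 0.4742; p̂₂ = 900/1053 = 0.8547.
The two standard errors are √(0.4742×0.5258/873) = 0.01690 and √(0.8547×0.1453/1053) = 0.01086.
Because the samples are independent, SE_diff = √(0.01690² + 0.01086²) = 0.02009.

0.02009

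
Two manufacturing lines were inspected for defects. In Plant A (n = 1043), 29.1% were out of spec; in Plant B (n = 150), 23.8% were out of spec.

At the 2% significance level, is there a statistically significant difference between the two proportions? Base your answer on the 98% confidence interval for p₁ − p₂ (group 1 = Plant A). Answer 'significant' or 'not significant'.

not significant

Each SE is √(p̂(1−p̂)/n): √(0.2910·0.7090/1043) = 0.01406 and √(0.2380·0.7620/150) = 0.03477.
SE(p̂₁ − p̂₂) = √(SE₁² + SE₂²) = √(0.0001976836 + 0.0012089529) = 0.03751, since the two samples are independent.
At 98% confidence z* = 2.326; margin = 2.326 × 0.03751 = 0.08725.
The difference is 0.2910 − 0.2380 = 0.0530, so the interval is 0.0530 ± 0.08725 = (-0.03425, 0.14025).
The interval (-0.03425, 0.14025) contains 0, so the difference is not significant.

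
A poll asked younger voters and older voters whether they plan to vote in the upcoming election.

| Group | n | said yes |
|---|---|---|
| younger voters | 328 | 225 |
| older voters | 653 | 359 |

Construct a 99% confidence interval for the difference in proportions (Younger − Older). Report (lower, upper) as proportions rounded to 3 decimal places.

Sample proportions: 225/328 = 0.6860, 359/653 = 0.5498.
Each SE is √(p̂(1−p̂)/n): √(0.6860·0.3140/328) = 0.02563 and √(0.5498·0.4502/653) = 0.01947.
SE(p̂₁ − p̂₂) = √(SE₁² + SE₂²) = √(0.0006568969 + 0.0003790809) = 0.03219, since the two samples are independent.
At 99% confidence z* = 2.576; margin = 2.576 × 0.03219 = 0.08292.
The difference is 0.6860 − 0.5498 = 0.1362, so the interval is 0.1362 ± 0.08292 = (0.053, 0.219).

(0.053, 0.219)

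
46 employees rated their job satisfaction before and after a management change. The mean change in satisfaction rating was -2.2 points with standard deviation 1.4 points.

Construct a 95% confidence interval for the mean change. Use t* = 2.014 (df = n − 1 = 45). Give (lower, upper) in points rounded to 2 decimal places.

(-2.62, -1.78)

Paired design: SE = s_d/√n = 1.4/√46 = 0.2064.
t* = 2.014; margin of error = 2.014 × 0.2064 = 0.4157.
-2.2 ± 0.4157 → (-2.62, -1.78).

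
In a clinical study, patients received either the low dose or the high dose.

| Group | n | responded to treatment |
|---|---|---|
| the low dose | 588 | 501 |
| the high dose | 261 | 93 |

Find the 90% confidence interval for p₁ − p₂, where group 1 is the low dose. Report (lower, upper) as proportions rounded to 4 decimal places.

(0.4413, 0.5501)

First, p̂₁ = 501/588 = 0.8520; p̂₂ = 93/261 = 0.3563.
The two standard errors are √(0.8520×0.1480/588) = 0.01464 and √(0.3563×0.6437/261) = 0.02964.
Because the samples are independent, SE_diff = √(0.01464² + 0.02964²) = 0.03306.
Using z* = 1.645 for 90%, ME = 1.645 × 0.03306 = 0.05438.
p̂₁ − p̂₂ = 0.4957; interval 0.4957 ± 0.05438 gives (0.4413, 0.5501).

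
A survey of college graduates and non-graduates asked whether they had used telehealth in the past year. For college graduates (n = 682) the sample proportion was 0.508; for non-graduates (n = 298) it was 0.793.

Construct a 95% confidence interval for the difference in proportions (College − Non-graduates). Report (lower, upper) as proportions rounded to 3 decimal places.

(-0.344, -0.226)

The two standard errors are √(0.5080×0.4920/682) = 0.01914 and √(0.7930×0.2070/298) = 0.02347.
Because the samples are independent, SE_diff = √(0.01914² + 0.02347²) = 0.03028.
Using z* = 1.960 for 95%, ME = 1.960 × 0.03028 = 0.05935.
p̂₁ − p̂₂ = -0.2850; interval -0.2850 ± 0.05935 gives (-0.344, -0.226).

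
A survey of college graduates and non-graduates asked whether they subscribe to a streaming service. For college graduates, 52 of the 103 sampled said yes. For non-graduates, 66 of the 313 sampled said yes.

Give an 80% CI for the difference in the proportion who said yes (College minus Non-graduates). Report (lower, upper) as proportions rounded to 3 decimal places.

p̂₁ = 52/103 = 0.5049 and p̂₂ = 66/313 = 0.2109.
SE₁ = √(p̂₁(1−p̂₁)/n₁) = √(0.5049·0.4951/103) = 0.04926; SE₂ = √(0.2109·0.7891/313) = 0.02306.
Independent samples: SE of the difference = √(SE₁² + SE₂²) = √(0.0024265476 + 0.0005317636) = 0.05439.
z* for 80% confidence is 1.282, so the margin of error is 1.282 × 0.05439 = 0.06973.
Point estimate p̂₁ − p̂₂ = 0.5049 − 0.2109 = 0.2940.
0.2940 ± 0.06973 → (0.224, 0.364).

(0.224, 0.364)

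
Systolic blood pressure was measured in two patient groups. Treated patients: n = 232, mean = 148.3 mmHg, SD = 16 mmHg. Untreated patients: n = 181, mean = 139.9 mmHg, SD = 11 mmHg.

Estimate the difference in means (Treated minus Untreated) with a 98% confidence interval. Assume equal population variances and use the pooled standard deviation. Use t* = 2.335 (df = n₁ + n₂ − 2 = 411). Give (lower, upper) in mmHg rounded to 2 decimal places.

(5.15, 11.65)

s_p = √[((n₁−1)s₁² + (n₂−1)s₂²)/(n₁+n₂−2)] = √[(231·16² + 180·11²)/411] = 14.0312.
SE = 14.0312·√(1/232 + 1/181) = 1.3915.
With t* = 2.335, margin = 2.335 × 1.3915 = 3.2492.
x̄₁ − x̄₂ = 148.3 − 139.9 = 8.4000; interval 8.4000 ± 3.2492 = (5.15, 11.65).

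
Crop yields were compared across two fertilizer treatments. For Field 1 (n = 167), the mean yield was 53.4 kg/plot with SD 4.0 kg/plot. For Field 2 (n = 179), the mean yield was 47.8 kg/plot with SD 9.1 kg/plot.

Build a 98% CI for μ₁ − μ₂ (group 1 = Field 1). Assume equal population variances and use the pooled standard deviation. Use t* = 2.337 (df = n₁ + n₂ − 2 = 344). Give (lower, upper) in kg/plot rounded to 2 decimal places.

s_p = √[((n₁−1)s₁² + (n₂−1)s₂²)/(n₁+n₂−2)] = √[(166·4.0² + 178·9.1²)/344] = 7.1113.
SE = 7.1113·√(1/167 + 1/179) = 0.7651.
With t* = 2.337, margin = 2.337 × 0.7651 = 1.7880.
x̄₁ − x̄₂ = 53.4 − 47.8 = 5.6000; interval 5.6000 ± 1.7880 = (3.81, 7.39).

(3.81, 7.39)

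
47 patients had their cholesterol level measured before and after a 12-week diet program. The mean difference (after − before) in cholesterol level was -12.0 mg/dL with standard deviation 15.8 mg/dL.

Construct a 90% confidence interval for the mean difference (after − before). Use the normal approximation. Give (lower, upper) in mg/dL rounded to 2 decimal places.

This is a matched-pairs design, so SE = s_d/√n = 15.8/√47 = 2.3047.
Margin = 1.645 × 2.3047 = 3.7912; the interval is -12.0 ± 3.7912 = (-15.79, -8.21).

(-15.79, -8.21)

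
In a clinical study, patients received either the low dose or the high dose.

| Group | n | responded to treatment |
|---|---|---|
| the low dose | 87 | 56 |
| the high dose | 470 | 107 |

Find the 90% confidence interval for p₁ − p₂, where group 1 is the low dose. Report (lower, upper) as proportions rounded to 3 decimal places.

Sample proportions: 56/87 = 0.6437, 107/470 = 0.2277.
Each SE is √(p̂(1−p̂)/n): √(0.6437·0.3563/87) = 0.05134 and √(0.2277·0.7723/470) = 0.01934.
SE(p̂₁ − p̂₂) = √(SE₁² + SE₂²) = √(0.0026357956 + 0.0003740356) = 0.05486, since the two samples are independent.
At 90% confidence z* = 1.645; margin = 1.645 × 0.05486 = 0.09024.
The difference is 0.6437 − 0.2277 = 0.4160, so the interval is 0.4160 ± 0.09024 = (0.326, 0.506).

(0.326, 0.506)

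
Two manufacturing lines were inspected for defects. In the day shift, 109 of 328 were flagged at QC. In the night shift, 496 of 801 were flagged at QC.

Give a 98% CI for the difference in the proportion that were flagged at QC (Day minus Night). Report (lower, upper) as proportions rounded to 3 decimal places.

p̂₁ = 109/328 = 0.3323 and p̂₂ = 496/801 = 0.6192.
SE₁ = √(p̂₁(1−p̂₁)/n₁) = √(0.3323·0.6677/328) = 0.02601; SE₂ = √(0.6192·0.3808/801) = 0.01716.
Independent samples: SE of the difference = √(SE₁² + SE₂²) = √(0.0006765201 + 0.0002944656) = 0.03116.
z* for 98% confidence is 2.326, so the margin of error is 2.326 × 0.03116 = 0.07248.
Point estimate p̂₁ − p̂₂ = 0.3323 − 0.6192 = -0.2869.
-0.2869 ± 0.07248 → (-0.359, -0.214).

(-0.359, -0.214)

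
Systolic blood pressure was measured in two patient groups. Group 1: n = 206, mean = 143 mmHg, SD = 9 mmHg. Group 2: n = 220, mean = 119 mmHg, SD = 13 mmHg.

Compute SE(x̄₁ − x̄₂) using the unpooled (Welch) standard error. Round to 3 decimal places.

1.078

Per-group SEs: s₁/√n₁ = 9/√206 = 0.6271, s₂/√n₂ = 13/√220 = 0.8765.
Unpooled SE of the difference: √(0.39325441 + 0.76825225) = 1.0777.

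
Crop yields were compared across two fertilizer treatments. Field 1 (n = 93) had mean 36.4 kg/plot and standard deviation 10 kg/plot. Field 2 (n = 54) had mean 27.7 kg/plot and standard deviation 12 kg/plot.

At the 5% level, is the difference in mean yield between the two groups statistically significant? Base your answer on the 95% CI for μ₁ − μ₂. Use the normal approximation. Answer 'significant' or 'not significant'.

Per-group SEs: s₁/√n₁ = 10/√93 = 1.0370, s₂/√n₂ = 12/√54 = 1.6330.
Unpooled SE of the difference: √(1.075369 + 2.666689) = 1.9344.
Margin of error = z* · SE = 1.960 × 1.9344 = 3.7914.
x̄₁ − x̄₂ = 36.4 − 27.7 = 8.7000.
CI: 8.7000 ± 3.7914 = (4.9086, 12.4914).
The interval (4.9086, 12.4914) does not contain 0, so the difference is significant.

significant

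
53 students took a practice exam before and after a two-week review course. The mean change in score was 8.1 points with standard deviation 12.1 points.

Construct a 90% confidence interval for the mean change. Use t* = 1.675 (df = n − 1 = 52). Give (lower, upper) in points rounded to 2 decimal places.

Paired design: SE = s_d/√n = 12.1/√53 = 1.6621.
t* = 1.675; margin of error = 1.675 × 1.6621 = 2.7840.
8.1 ± 2.7840 → (5.32, 10.88).

(5.32, 10.88)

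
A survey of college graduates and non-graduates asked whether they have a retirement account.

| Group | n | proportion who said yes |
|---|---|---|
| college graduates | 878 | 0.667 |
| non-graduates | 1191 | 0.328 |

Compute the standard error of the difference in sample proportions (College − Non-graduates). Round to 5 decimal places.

Each SE is √(p̂(1−p̂)/n): √(0.6670·0.3330/878) = 0.01591 and √(0.3280·0.6720/1191) = 0.01360.
SE(p̂₁ − p̂₂) = √(SE₁² + SE₂²) = √(0.0002531281 + 0.00018496) = 0.02093, since the two samples are independent.

0.02093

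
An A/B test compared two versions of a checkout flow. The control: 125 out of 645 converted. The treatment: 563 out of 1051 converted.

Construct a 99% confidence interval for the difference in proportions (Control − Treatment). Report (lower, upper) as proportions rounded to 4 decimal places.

First, p̂₁ = 125/645 = 0.1938; p̂₂ = 563/1051 = 0.5357.
The two standard errors are √(0.1938×0.8062/645) = 0.01556 and √(0.5357×0.4643/1051) = 0.01538.
Because the samples are independent, SE_diff = √(0.01556² + 0.01538²) = 0.02188.
Using z* = 2.576 for 99%, ME = 2.576 × 0.02188 = 0.05636.
p̂₁ − p̂₂ = -0.3419; interval -0.3419 ± 0.05636 gives (-0.3983, -0.2855).

(-0.3983, -0.2855)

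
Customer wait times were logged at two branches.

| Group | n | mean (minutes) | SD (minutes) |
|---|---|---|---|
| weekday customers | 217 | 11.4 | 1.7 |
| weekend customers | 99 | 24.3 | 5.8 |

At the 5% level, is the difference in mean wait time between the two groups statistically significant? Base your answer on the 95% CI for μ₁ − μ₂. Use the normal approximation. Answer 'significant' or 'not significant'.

Per-group SEs: s₁/√n₁ = 1.7/√217 = 0.1154, s₂/√n₂ = 5.8/√99 = 0.5829.
Unpooled SE of the difference: √(0.01331716 + 0.33977241) = 0.5942.
Margin of error = z* · SE = 1.960 × 0.5942 = 1.1646.
x̄₁ − x̄₂ = 11.4 − 24.3 = -12.9000.
CI: -12.9000 ± 1.1646 = (-14.0646, -11.7354).
The interval (-14.0646, -11.7354) does not contain 0, so the difference is significant.

significant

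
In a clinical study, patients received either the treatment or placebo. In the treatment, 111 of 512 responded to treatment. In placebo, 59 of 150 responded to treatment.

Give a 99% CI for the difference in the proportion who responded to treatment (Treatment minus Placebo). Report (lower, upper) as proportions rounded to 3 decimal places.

(-0.289, -0.064)

Sample proportions: 111/512 = 0.2168, 59/150 = 0.3933.
Each SE is √(p̂(1−p̂)/n): √(0.2168·0.7832/512) = 0.01821 and √(0.3933·0.6067/150) = 0.03988.
SE(p̂₁ − p̂₂) = √(SE₁² + SE₂²) = √(0.0003316041 + 0.0015904144) = 0.04384, since the two samples are independent.
At 99% confidence z* = 2.576; margin = 2.576 × 0.04384 = 0.11293.
The difference is 0.2168 − 0.3933 = -0.1765, so the interval is -0.1765 ± 0.11293 = (-0.289, -0.064).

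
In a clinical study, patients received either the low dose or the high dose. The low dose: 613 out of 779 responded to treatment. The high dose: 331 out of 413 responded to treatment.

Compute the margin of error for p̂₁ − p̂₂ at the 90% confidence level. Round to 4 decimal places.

0.0403

Sample proportions: 613/779 = 0.7869, 331/413 = 0.8015.
Each SE is √(p̂(1−p̂)/n): √(0.7869·0.2131/779) = 0.01467 and √(0.8015·0.1985/413) = 0.01963.
SE(p̂₁ − p̂₂) = √(SE₁² + SE₂²) = √(0.0002152089 + 0.0003853369) = 0.02451, since the two samples are independent.
At 90% confidence z* = 1.645; margin = 1.645 × 0.02451 = 0.04032.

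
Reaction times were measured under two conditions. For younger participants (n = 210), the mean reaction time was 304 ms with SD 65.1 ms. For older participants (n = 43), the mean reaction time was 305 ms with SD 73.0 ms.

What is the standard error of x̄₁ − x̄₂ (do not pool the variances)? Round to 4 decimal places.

SE₁ = s₁/√n₁ = 65.1/√210 = 4.4923; SE₂ = 73.0/√43 = 11.1324.
Independent samples, unequal variances: SE_diff = √(SE₁² + SE₂²) = √(20.18075929 + 123.93032976) = 12.0046.

12.0046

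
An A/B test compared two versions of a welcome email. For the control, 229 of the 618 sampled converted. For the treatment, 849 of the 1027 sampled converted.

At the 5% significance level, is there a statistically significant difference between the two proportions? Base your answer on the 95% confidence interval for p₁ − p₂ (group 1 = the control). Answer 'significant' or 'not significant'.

First, p̂₁ = 229/618 = 0.3706; p̂₂ = 849/1027 = 0.8267.
The two standard errors are √(0.3706×0.6294/618) = 0.01943 and √(0.8267×0.1733/1027) = 0.01181.
Because the samples are independent, SE_diff = √(0.01943² + 0.01181²) = 0.02274.
Using z* = 1.960 for 95%, ME = 1.960 × 0.02274 = 0.04457.
p̂₁ − p̂₂ = -0.4561; interval -0.4561 ± 0.04457 gives (-0.50067, -0.41153).
The interval (-0.50067, -0.41153) does not contain 0, so the difference is significant.

significant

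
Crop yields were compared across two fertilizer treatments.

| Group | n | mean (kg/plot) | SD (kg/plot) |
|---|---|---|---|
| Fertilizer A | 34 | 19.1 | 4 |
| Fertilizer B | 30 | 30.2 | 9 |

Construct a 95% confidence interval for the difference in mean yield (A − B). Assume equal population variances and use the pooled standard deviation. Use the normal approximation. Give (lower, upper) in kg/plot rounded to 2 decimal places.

(-14.44, -7.76)

Pooled variance s_p² = [33·4² + 29·9²] / (34+30−2) = 46.4032, so s_p = 6.8120.
SE_diff = s_p·√(1/n₁ + 1/n₂) = 6.8120·√(1/34 + 1/30) = 1.7063.
z* = 1.960; margin = 1.960 × 1.7063 = 3.3443.
Difference = 19.1 − 30.2 = -11.1000.
-11.1000 ± 3.3443 → (-14.44, -7.76).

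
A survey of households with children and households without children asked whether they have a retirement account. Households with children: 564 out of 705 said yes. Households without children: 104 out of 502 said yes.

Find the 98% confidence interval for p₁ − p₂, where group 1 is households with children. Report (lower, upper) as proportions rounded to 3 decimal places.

Sample proportions: 564/705 = 0.8000, 104/502 = 0.2072.
Each SE is √(p̂(1−p̂)/n): √(0.8000·0.2000/705) = 0.01506 and √(0.2072·0.7928/502) = 0.01809.
SE(p̂₁ − p̂₂) = √(SE₁² + SE₂²) = √(0.0002268036 + 0.0003272481) = 0.02354, since the two samples are independent.
At 98% confidence z* = 2.326; margin = 2.326 × 0.02354 = 0.05475.
The difference is 0.8000 − 0.2072 = 0.5928, so the interval is 0.5928 ± 0.05475 = (0.538, 0.648).

(0.538, 0.648)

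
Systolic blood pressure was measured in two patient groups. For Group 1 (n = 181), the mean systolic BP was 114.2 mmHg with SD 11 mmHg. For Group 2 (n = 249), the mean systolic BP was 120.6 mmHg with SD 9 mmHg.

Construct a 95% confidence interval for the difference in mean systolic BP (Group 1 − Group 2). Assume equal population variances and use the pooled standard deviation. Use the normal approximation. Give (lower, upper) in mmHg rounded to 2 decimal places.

(-8.29, -4.51)

s_p = √[((n₁−1)s₁² + (n₂−1)s₂²)/(n₁+n₂−2)] = √[(180·11² + 248·9²)/428] = 9.8905.
SE = 9.8905·√(1/181 + 1/249) = 0.9661.
With z* = 1.960, margin = 1.960 × 0.9661 = 1.8936.
x̄₁ − x̄₂ = 114.2 − 120.6 = -6.4000; interval -6.4000 ± 1.8936 = (-8.29, -4.51).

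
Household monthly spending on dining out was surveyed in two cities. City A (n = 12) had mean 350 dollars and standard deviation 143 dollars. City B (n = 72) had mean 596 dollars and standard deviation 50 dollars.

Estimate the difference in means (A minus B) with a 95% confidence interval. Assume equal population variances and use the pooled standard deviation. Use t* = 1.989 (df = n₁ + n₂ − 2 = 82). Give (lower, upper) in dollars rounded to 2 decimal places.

(-289.45, -202.55)

Pooled variance s_p² = [11·143² + 71·50²] / (12+72−2) = 4907.7927, so s_p = 70.0556.
SE_diff = s_p·√(1/n₁ + 1/n₂) = 70.0556·√(1/12 + 1/72) = 21.8437.
t* = 1.989; margin = 1.989 × 21.8437 = 43.4471.
Difference = 350 − 596 = -246.0000.
-246.0000 ± 43.4471 → (-289.45, -202.55).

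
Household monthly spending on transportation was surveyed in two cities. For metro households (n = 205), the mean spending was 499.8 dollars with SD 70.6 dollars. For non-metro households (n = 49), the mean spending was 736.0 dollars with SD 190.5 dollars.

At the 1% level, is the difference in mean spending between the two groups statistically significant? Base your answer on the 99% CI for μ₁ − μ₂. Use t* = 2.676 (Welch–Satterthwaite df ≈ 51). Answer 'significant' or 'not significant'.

SE₁ = s₁/√n₁ = 70.6/√205 = 4.9309; SE₂ = 190.5/√49 = 27.2143.
Independent samples, unequal variances: SE_diff = √(SE₁² + SE₂²) = √(24.31377481 + 740.61812449) = 27.6574.
t* = 2.676, so margin of error = 2.676 × 27.6574 = 74.0112.
Difference in means = 499.8 − 736.0 = -236.2000.
-236.2000 ± 74.0112 → (-310.2112, -162.1888).
The interval (-310.2112, -162.1888) does not contain 0, so the difference is significant.

significant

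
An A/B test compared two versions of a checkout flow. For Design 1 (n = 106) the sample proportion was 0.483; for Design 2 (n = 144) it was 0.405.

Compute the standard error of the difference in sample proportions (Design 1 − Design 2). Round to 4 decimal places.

SE₁ = √(p̂₁(1−p̂₁)/n₁) = √(0.4830·0.5170/106) = 0.04854; SE₂ = √(0.4050·0.5950/144) = 0.04091.
Independent samples: SE of the difference = √(SE₁² + SE₂²) = √(0.0023561316 + 0.0016736281) = 0.06348.

0.0635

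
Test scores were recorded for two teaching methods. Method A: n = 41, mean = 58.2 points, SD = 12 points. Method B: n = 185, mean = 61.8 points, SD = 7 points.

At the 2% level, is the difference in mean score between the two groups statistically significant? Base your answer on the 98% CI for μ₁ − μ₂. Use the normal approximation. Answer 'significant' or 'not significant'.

Standard errors of each mean: 12/√41 = 1.8741 and 7/√185 = 0.5147.
SE(x̄₁ − x̄₂) = √(1.8741² + 0.5147²) = 1.9435 for independent samples with unequal variances.
With z* = 2.326, the margin is 2.326 × 1.9435 = 4.5206.
x̄₁ − x̄₂ = 58.2 − 61.8 = -3.6000; the interval is -3.6000 ± 4.5206 = (-8.1206, 0.9206).
The interval (-8.1206, 0.9206) contains 0, so the difference is not significant.

not significant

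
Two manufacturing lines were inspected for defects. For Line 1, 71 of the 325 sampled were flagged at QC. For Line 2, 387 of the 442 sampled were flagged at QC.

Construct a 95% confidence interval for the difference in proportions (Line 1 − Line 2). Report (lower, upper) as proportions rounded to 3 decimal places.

First, p̂₁ = 71/325 = 0.2185; p̂₂ = 387/442 = 0.8756.
The two standard errors are √(0.2185×0.7815/325) = 0.02292 and √(0.8756×0.1244/442) = 0.01570.
Because the samples are independent, SE_diff = √(0.02292² + 0.01570²) = 0.02778.
Using z* = 1.960 for 95%, ME = 1.960 × 0.02778 = 0.05445.
p̂₁ − p̂₂ = -0.6571; interval -0.6571 ± 0.05445 gives (-0.712, -0.603).

(-0.712, -0.603)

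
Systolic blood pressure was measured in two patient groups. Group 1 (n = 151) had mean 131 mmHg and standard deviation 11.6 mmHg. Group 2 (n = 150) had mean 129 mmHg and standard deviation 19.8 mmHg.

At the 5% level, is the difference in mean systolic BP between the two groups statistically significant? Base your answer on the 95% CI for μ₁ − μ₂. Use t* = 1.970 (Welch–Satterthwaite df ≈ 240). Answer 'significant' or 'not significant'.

SE₁ = s₁/√n₁ = 11.6/√151 = 0.9440; SE₂ = 19.8/√150 = 1.6167.
Independent samples, unequal variances: SE_diff = √(SE₁² + SE₂²) = √(0.891136 + 2.61371889) = 1.8721.
t* = 1.970, so margin of error = 1.970 × 1.8721 = 3.6880.
Difference in means = 131 − 129 = 2.0000.
2.0000 ± 3.6880 → (-1.6880, 5.6880).
The interval (-1.6880, 5.6880) contains 0, so the difference is not significant.

not significant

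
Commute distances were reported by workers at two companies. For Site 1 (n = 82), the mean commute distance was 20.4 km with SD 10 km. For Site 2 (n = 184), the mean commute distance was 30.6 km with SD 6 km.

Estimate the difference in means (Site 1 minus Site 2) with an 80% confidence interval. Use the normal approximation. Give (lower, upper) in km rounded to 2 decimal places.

(-11.73, -8.67)

Standard errors of each mean: 10/√82 = 1.1043 and 6/√184 = 0.4423.
SE(x̄₁ − x̄₂) = √(1.1043² + 0.4423²) = 1.1896 for independent samples with unequal variances.
With z* = 1.282, the margin is 1.282 × 1.1896 = 1.5251.
x̄₁ − x̄₂ = 20.4 − 30.6 = -10.2000; the interval is -10.2000 ± 1.5251 = (-11.73, -8.67).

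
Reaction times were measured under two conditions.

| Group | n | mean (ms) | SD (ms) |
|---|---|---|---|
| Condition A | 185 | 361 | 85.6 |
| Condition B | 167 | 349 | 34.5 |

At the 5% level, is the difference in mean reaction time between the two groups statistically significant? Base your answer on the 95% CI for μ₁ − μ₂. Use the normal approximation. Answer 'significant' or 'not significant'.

not significant

Per-group SEs: s₁/√n₁ = 85.6/√185 = 6.2934, s₂/√n₂ = 34.5/√167 = 2.6697.
Unpooled SE of the difference: √(39.60688356 + 7.12729809) = 6.8362.
Margin of error = z* · SE = 1.960 × 6.8362 = 13.3990.
x̄₁ − x̄₂ = 361 − 349 = 12.0000.
CI: 12.0000 ± 13.3990 = (-1.3990, 25.3990).
The interval (-1.3990, 25.3990) contains 0, so the difference is not significant.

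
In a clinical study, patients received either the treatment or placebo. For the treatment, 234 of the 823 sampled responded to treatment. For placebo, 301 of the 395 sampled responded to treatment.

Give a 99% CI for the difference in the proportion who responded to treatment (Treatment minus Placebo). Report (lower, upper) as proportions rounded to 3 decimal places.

(-0.546, -0.409)

p̂₁ = 234/823 = 0.2843 and p̂₂ = 301/395 = 0.7620.
SE₁ = √(p̂₁(1−p̂₁)/n₁) = √(0.2843·0.7157/823) = 0.01572; SE₂ = √(0.7620·0.2380/395) = 0.02143.
Independent samples: SE of the difference = √(SE₁² + SE₂²) = √(0.0002471184 + 0.0004592449) = 0.02658.
z* for 99% confidence is 2.576, so the margin of error is 2.576 × 0.02658 = 0.06847.
Point estimate p̂₁ − p̂₂ = 0.2843 − 0.7620 = -0.4777.
-0.4777 ± 0.06847 → (-0.546, -0.409).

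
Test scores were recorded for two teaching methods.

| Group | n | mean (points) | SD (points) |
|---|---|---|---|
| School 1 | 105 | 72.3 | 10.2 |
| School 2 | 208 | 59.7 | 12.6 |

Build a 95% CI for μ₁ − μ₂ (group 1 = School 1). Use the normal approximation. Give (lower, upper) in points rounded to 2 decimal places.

(10.00, 15.20)

SE₁ = s₁/√n₁ = 10.2/√105 = 0.9954; SE₂ = 12.6/√208 = 0.8737.
Independent samples, unequal variances: SE_diff = √(SE₁² + SE₂²) = √(0.99082116 + 0.76335169) = 1.3245.
z* = 1.960, so margin of error = 1.960 × 1.3245 = 2.5960.
Difference in means = 72.3 − 59.7 = 12.6000.
12.6000 ± 2.5960 → (10.00, 15.20).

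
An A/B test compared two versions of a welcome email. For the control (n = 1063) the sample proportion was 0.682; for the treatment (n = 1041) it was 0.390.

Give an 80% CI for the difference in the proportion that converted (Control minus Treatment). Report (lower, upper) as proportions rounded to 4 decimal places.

(0.2653, 0.3187)

The two standard errors are √(0.6820×0.3180/1063) = 0.01428 and √(0.3900×0.6100/1041) = 0.01512.
Because the samples are independent, SE_diff = √(0.01428² + 0.01512²) = 0.02080.
Using z* = 1.282 for 80%, ME = 1.282 × 0.02080 = 0.02667.
p̂₁ − p̂₂ = 0.2920; interval 0.2920 ± 0.02667 gives (0.2653, 0.3187).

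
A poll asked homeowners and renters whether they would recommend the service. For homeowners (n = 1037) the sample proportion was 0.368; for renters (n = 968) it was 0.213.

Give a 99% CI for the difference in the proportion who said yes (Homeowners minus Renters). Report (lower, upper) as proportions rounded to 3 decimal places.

Each SE is √(p̂(1−p̂)/n): √(0.3680·0.6320/1037) = 0.01498 and √(0.2130·0.7870/968) = 0.01316.
SE(p̂₁ − p̂₂) = √(SE₁² + SE₂²) = √(0.0002244004 + 0.0001731856) = 0.01994, since the two samples are independent.
At 99% confidence z* = 2.576; margin = 2.576 × 0.01994 = 0.05137.
The difference is 0.3680 − 0.2130 = 0.1550, so the interval is 0.1550 ± 0.05137 = (0.104, 0.206).

(0.104, 0.206)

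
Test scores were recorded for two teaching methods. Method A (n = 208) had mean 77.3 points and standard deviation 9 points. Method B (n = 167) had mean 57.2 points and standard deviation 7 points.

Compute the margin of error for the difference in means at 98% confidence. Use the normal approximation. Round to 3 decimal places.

1.922

Standard errors of each mean: 9/√208 = 0.6240 and 7/√167 = 0.5417.
SE(x̄₁ − x̄₂) = √(0.6240² + 0.5417²) = 0.8263 for independent samples with unequal variances.
With z* = 2.326, the margin is 2.326 × 0.8263 = 1.9220.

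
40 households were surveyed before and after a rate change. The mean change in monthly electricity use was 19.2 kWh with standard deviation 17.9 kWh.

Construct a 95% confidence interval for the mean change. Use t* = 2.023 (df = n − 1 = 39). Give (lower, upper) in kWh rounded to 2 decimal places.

This is a matched-pairs design, so SE = s_d/√n = 17.9/√40 = 2.8302.
Margin = 2.023 × 2.8302 = 5.7255; the interval is 19.2 ± 5.7255 = (13.47, 24.93).

(13.47, 24.93)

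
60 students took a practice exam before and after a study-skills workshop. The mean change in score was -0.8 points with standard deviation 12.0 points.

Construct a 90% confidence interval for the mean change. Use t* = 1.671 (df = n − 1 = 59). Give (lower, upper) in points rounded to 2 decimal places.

This is a matched-pairs design, so SE = s_d/√n = 12.0/√60 = 1.5492.
Margin = 1.671 × 1.5492 = 2.5887; the interval is -0.8 ± 2.5887 = (-3.39, 1.79).

(-3.39, 1.79)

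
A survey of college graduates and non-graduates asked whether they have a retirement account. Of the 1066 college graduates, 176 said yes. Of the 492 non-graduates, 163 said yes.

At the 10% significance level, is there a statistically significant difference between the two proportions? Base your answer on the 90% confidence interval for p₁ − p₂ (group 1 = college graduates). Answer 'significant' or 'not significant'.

p̂₁ = 176/1066 = 0.1651 and p̂₂ = 163/492 = 0.3313.
SE₁ = √(p̂₁(1−p̂₁)/n₁) = √(0.1651·0.8349/1066) = 0.01137; SE₂ = √(0.3313·0.6687/492) = 0.02122.
Independent samples: SE of the difference = √(SE₁² + SE₂²) = √(0.0001292769 + 0.0004502884) = 0.02407.
z* for 90% confidence is 1.645, so the margin of error is 1.645 × 0.02407 = 0.03960.
Point estimate p̂₁ − p̂₂ = 0.1651 − 0.3313 = -0.1662.
-0.1662 ± 0.03960 → (-0.20580, -0.12660).
The interval (-0.20580, -0.12660) does not contain 0, so the difference is significant.

significant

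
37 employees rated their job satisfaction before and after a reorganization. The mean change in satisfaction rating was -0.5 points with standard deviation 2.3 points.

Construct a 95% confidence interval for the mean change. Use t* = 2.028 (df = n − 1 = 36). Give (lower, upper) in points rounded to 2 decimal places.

(-1.27, 0.27)

This is a matched-pairs design, so SE = s_d/√n = 2.3/√37 = 0.3781.
Margin = 2.028 × 0.3781 = 0.7668; the interval is -0.5 ± 0.7668 = (-1.27, 0.27).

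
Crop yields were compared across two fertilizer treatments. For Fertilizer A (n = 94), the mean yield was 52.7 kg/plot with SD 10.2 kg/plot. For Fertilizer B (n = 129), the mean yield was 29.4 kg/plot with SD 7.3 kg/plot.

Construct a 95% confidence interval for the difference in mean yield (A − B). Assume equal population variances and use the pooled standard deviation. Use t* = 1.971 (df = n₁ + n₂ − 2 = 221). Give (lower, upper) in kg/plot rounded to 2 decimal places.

(20.99, 25.61)

s_p = √[((n₁−1)s₁² + (n₂−1)s₂²)/(n₁+n₂−2)] = √[(93·10.2² + 128·7.3²)/221] = 8.6398.
SE = 8.6398·√(1/94 + 1/129) = 1.1716.
With t* = 1.971, margin = 1.971 × 1.1716 = 2.3092.
x̄₁ − x̄₂ = 52.7 − 29.4 = 23.3000; interval 23.3000 ± 2.3092 = (20.99, 25.61).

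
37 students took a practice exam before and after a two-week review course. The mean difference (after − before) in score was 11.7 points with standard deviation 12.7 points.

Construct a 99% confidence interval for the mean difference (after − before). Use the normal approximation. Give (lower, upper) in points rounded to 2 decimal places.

(6.32, 17.08)

Paired design: SE = s_d/√n = 12.7/√37 = 2.0879.
z* = 2.576; margin of error = 2.576 × 2.0879 = 5.3784.
11.7 ± 5.3784 → (6.32, 17.08).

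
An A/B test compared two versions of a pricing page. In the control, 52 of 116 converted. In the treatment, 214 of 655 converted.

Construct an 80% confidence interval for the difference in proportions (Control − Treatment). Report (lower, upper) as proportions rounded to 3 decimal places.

(0.058, 0.185)

First, p̂₁ = 52/116 = 0.4483; p̂₂ = 214/655 = 0.3267.
The two standard errors are √(0.4483×0.5517/116) = 0.04617 and √(0.3267×0.6733/655) = 0.01833.
Because the samples are independent, SE_diff = √(0.04617² + 0.01833²) = 0.04968.
Using z* = 1.282 for 80%, ME = 1.282 × 0.04968 = 0.06369.
p̂₁ − p̂₂ = 0.1216; interval 0.1216 ± 0.06369 gives (0.058, 0.185).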